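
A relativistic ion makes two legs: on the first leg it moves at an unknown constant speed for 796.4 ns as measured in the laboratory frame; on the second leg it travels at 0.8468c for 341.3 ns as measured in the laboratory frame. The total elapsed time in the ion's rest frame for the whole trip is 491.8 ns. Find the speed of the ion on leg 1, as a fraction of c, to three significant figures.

β = 0.921

Leg 1: speed unknown; τ_1 = 796.4/γ_1.
Leg 2: γ = 1/√(1 − 0.8468²) = 1/√0.2829 = 1.880; τ_2 = 341.3/1.880 = 181.5 ns.
Total proper time: τ_1 + 181.5 = 491.8, so τ_1 = 491.8 − 181.5 = 310.3 ns.
γ_1 = 796.4/310.3 = 2.567; β = √(1 − 1/γ²) = √0.8482.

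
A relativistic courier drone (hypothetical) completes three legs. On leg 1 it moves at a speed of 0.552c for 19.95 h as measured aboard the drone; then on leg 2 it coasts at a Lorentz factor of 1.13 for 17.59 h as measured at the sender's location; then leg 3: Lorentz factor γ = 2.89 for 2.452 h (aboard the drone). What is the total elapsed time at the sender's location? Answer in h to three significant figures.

Leg 1: γ = 1/√(1 − 0.552²) = 1/√0.6953 = 1.199; Δt_1 = 1.199 × 19.95 = 23.93 h.
Leg 2: 17.59 h is already measured at the sender's location.
Leg 3: γ = 2.89; Δt_3 = 2.890 × 2.452 = 7.086 h.
Total: 23.93 + 17.59 + 7.086 h.

Δt = 48.6 h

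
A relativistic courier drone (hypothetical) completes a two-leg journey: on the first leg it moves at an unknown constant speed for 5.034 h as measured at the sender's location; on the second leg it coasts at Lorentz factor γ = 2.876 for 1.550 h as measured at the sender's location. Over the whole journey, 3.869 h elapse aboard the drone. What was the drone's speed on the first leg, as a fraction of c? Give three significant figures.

β = 0.750

Leg 1: speed unknown; τ_1 = 5.034/γ_1.
Leg 2: γ = 2.876; τ_2 = 1.550/2.876 = 0.5389 h.
Total proper time: τ_1 + 0.5389 = 3.869, so τ_1 = 3.869 − 0.5389 = 3.330 h.
γ_1 = 5.034/3.330 = 1.512; β = √(1 − 1/γ²) = √0.5624.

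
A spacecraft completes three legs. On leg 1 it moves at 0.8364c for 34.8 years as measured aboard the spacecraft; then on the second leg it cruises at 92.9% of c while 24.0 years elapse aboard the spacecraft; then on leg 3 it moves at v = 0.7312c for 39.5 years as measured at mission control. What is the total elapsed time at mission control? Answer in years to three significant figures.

Δt = 168 years

Leg 1: γ = 1/√(1 − 0.8364²) = 1/√0.3004 = 1.824; Δt_1 = 1.824 × 34.8 = 63.49 years.
Leg 2: β = 0.929; γ = 1/√(1 − 0.929²) = 1/√0.1370 = 2.702; Δt_2 = 2.702 × 24.0 = 64.85 years.
Leg 3: 39.5 years is already measured at mission control.
Total: 63.49 + 64.85 + 39.50 years.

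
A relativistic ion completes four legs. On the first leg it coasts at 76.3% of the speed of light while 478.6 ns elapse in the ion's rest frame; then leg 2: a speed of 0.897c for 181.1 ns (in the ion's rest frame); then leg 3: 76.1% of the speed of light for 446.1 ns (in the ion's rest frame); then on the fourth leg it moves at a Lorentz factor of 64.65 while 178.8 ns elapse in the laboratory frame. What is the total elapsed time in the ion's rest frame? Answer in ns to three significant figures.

Leg 1: 478.6 ns is already measured in the ion's rest frame.
Leg 2: 181.1 ns is already measured in the ion's rest frame.
Leg 3: 446.1 ns is already measured in the ion's rest frame.
Leg 4: γ = 64.65; τ_4 = 178.8/64.65 = 2.766 ns.
Total: 478.6 + 181.1 + 446.1 + 2.766 ns.

τ = 1110 ns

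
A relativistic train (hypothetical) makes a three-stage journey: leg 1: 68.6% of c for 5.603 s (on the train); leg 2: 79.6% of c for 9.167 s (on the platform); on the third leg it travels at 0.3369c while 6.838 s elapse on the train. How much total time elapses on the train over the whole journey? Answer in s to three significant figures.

Leg 1: 5.603 s is already measured on the train.
Leg 2: β = 0.796; γ = 1/√(1 − 0.796²) = 1/√0.3664 = 1.652; τ_2 = 9.167/1.652 = 5.549 s.
Leg 3: 6.838 s is already measured on the train.
Total: 5.603 + 5.549 + 6.838 s.

τ = 18.0 s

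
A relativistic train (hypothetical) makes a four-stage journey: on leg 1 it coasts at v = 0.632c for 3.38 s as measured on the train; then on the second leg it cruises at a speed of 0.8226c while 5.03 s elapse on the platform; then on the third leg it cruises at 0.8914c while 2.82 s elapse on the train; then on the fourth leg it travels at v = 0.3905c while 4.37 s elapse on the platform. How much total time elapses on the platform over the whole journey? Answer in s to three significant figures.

Leg 1: γ = 1/√(1 − 0.632²) = 1/√0.6006 = 1.290; Δt_1 = 1.290 × 3.38 = 4.361 s.
Leg 2: 5.03 s is already measured on the platform.
Leg 3: γ = 1/√(1 − 0.8914²) = 1/√0.2054 = 2.206; Δt_3 = 2.206 × 2.82 = 6.222 s.
Leg 4: 4.37 s is already measured on the platform.
Total: 4.361 + 5.030 + 6.222 + 4.370 s.

Δt = 20.0 s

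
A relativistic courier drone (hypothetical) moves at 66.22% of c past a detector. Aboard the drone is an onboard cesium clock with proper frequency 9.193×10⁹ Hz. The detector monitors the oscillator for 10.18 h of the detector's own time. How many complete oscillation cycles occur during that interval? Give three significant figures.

β = 0.6622; γ = 1/√(1 − 0.6622²) = 1/√0.5615 = 1.335
During 10.18 h of lab time, the oscillator's proper time advances by τ = Δt/γ = 10.18/1.335 = 7.628 h = 2.746×10⁴ s.
N = f × τ = 9.193×10⁹ × 2.746×10⁴ = 2.525×10¹⁴.

N = 2.52×10¹⁴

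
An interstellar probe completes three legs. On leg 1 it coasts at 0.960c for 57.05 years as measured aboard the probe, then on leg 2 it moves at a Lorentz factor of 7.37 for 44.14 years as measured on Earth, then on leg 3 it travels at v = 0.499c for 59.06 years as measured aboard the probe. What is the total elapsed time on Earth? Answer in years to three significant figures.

Leg 1: γ = 1/√(1 − 0.960²) = 25/7 ≈ 3.571; Δt_1 = 3.571 × 57.05 = 203.7 years.
Leg 2: 44.14 years is already measured on Earth.
Leg 3: γ = 1/√(1 − 0.499²) = 1/√0.7510 = 1.154; Δt_3 = 1.154 × 59.06 = 68.15 years.
Total: 203.7 + 44.14 + 68.15 years.

Δt = 316 years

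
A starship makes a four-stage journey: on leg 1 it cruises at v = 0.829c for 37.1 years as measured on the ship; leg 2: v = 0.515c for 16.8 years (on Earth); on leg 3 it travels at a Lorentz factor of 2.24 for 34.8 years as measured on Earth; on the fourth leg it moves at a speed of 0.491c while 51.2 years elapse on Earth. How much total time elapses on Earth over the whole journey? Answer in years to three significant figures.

Leg 1: γ = 1/√(1 − 0.829²) = 1/√0.3128 = 1.788; Δt_1 = 1.788 × 37.1 = 66.34 years.
Leg 2: 16.8 years is already measured on Earth.
Leg 3: 34.8 years is already measured on Earth.
Leg 4: 51.2 years is already measured on Earth.
Total: 66.34 + 16.80 + 34.80 + 51.20 years.

Δt = 169 years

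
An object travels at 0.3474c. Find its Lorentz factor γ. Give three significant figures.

γ = 1.07

γ = 1/√(1 − 0.3474²) = 1/√0.8793 = 1.066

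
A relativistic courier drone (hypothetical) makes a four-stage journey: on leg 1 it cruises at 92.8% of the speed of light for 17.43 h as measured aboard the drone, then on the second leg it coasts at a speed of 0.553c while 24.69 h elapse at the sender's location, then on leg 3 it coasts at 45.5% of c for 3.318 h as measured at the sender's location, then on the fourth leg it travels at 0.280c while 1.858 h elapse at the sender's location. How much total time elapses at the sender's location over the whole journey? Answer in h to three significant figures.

Leg 1: β = 0.928; γ = 1/√(1 − 0.928²) = 1/√0.1388 = 2.684; Δt_1 = 2.684 × 17.43 = 46.78 h.
Leg 2: 24.69 h is already measured at the sender's location.
Leg 3: 3.318 h is already measured at the sender's location.
Leg 4: 1.858 h is already measured at the sender's location.
Total: 46.78 + 24.69 + 3.318 + 1.858 h.

Δt = 76.6 h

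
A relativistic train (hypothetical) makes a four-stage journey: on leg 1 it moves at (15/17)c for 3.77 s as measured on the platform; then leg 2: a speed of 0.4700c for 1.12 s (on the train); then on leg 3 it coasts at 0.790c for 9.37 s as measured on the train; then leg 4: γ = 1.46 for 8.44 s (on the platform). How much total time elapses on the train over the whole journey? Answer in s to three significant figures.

Leg 1: γ = 1/√(1 − (15/17)²) = 17/8 = 2.125; τ_1 = 3.77/2.125 = 1.774 s.
Leg 2: 1.12 s is already measured on the train.
Leg 3: 9.37 s is already measured on the train.
Leg 4: γ = 1.46; τ_4 = 8.44/1.460 = 5.781 s.
Total: 1.774 + 1.120 + 9.370 + 5.781 s.

τ = 18.0 s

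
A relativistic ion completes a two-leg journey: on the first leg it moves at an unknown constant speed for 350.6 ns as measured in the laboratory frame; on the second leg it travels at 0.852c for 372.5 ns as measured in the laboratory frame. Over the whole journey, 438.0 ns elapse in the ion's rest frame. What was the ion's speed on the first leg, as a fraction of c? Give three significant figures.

Leg 1: speed unknown; τ_1 = 350.6/γ_1.
Leg 2: γ = 1/√(1 − 0.852²) = 1/√0.2741 = 1.910; τ_2 = 372.5/1.910 = 195.0 ns.
Total proper time: τ_1 + 195.0 = 438.0, so τ_1 = 438.0 − 195.0 = 243.0 ns.
γ_1 = 350.6/243.0 = 1.443; β = √(1 − 1/γ²) = √0.5197.

β = 0.721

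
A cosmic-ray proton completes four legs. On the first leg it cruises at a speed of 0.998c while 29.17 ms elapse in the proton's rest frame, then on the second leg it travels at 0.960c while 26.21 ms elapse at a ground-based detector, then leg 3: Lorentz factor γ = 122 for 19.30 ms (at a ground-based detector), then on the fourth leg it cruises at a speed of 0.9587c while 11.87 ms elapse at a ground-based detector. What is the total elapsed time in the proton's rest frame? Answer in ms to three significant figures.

τ = 40.0 ms

Leg 1: 29.17 ms is already measured in the proton's rest frame.
Leg 2: γ = 1/√(1 − 0.960²) = 25/7 ≈ 3.571; τ_2 = 26.21/3.571 = 7.339 ms.
Leg 3: γ = 122; τ_3 = 19.30/122.0 = 0.1582 ms.
Leg 4: γ = 1/√(1 − 0.9587²) = 1/√0.08089 = 3.516; τ_4 = 11.87/3.516 = 3.376 ms.
Total: 29.17 + 7.339 + 0.1582 + 3.376 ms.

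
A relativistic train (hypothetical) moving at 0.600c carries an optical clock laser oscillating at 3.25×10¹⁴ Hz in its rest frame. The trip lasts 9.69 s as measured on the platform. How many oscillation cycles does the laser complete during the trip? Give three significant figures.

N = 2.52×10¹⁵

γ = 1/√(1 − 0.600²) = 5/4 = 1.250
The oscillator's own cycle count is N = f × τ where τ is the proper time on the train. τ = Δt/γ = 9.69/1.250 = 7.752 s = 7.752×10⁰ s.
N = 3.25×10¹⁴ × 7.752×10⁰ = 2.519×10¹⁵.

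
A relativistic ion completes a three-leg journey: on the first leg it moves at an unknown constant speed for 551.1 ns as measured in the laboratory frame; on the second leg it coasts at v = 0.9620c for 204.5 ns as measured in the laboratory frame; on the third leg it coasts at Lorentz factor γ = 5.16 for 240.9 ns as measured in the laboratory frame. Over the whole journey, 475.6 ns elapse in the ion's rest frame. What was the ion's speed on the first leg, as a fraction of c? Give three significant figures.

Leg 1: speed unknown; τ_1 = 551.1/γ_1.
Leg 2: γ = 1/√(1 − 0.9620²) = 1/√0.07456 = 3.662; τ_2 = 204.5/3.662 = 55.84 ns.
Leg 3: γ = 5.16; τ_3 = 240.9/5.160 = 46.69 ns.
Total proper time: τ_1 + 55.84 + 46.69 = 475.6, so τ_1 = 475.6 − 102.5 = 373.1 ns.
γ_1 = 551.1/373.1 = 1.477; β = √(1 − 1/γ²) = √0.5417.

β = 0.736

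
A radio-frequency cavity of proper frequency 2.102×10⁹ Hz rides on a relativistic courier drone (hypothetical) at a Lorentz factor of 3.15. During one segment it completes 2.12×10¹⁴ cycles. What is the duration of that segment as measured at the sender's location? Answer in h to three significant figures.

Δt = 88.2 h

γ = 3.15
Proper time for N cycles: τ = N/f = 2.12×10¹⁴/(2.102×10⁹) = 1.009×10⁵ s = 28.02 h.
Lab-frame duration Δt = γτ = 3.150 × 28.02 = 88.25 h.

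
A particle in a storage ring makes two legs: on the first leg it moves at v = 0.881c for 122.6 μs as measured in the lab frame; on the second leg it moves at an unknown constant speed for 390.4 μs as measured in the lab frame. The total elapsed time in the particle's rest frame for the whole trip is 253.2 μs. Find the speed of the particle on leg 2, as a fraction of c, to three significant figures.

β = 0.866

Leg 1: γ = 1/√(1 − 0.881²) = 1/√0.2238 = 2.114; τ_1 = 122.6/2.114 = 58.00 μs.
Leg 2: speed unknown; τ_2 = 390.4/γ_2.
Total proper time: 58.00 + τ_2 = 253.2, so τ_2 = 253.2 − 58.00 = 195.2 μs.
γ_2 = 390.4/195.2 = 2.000; β = √(1 − 1/γ²) = √0.7500.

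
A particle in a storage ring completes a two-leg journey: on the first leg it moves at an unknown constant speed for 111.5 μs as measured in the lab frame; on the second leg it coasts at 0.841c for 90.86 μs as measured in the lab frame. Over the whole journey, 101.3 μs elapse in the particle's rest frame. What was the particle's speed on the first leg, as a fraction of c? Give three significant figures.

β = 0.884

Leg 1: speed unknown; τ_1 = 111.5/γ_1.
Leg 2: γ = 1/√(1 − 0.841²) = 1/√0.2927 = 1.848; τ_2 = 90.86/1.848 = 49.16 μs.
Total proper time: τ_1 + 49.16 = 101.3, so τ_1 = 101.3 − 49.16 = 52.14 μs.
γ_1 = 111.5/52.14 = 2.138; β = √(1 − 1/γ²) = √0.7813.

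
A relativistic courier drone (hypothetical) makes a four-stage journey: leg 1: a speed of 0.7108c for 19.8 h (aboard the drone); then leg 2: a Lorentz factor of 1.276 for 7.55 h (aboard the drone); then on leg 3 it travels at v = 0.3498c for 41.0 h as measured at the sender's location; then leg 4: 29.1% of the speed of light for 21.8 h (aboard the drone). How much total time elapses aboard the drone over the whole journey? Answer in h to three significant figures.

τ = 87.6 h

Leg 1: 19.8 h is already measured aboard the drone.
Leg 2: 7.55 h is already measured aboard the drone.
Leg 3: γ = 1/√(1 − 0.3498²) = 1/√0.8776 = 1.067; τ_3 = 41.0/1.067 = 38.41 h.
Leg 4: 21.8 h is already measured aboard the drone.
Total: 19.80 + 7.550 + 38.41 + 21.80 h.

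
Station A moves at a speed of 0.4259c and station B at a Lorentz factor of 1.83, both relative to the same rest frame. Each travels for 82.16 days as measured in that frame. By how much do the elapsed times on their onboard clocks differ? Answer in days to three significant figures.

A: γ = 1/√(1 − 0.4259²) = 1/√0.8186 = 1.105; τ_A = 82.16/1.105 = 74.34 days.
B: γ = 1.83; τ_B = 82.16/1.830 = 44.90 days.

|τ_A − τ_B| = 29.4 days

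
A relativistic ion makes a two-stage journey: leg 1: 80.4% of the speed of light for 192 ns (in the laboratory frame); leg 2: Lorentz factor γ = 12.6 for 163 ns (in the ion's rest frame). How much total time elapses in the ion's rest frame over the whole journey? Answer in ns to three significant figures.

Leg 1: β = 0.804; γ = 1/√(1 − 0.804²) = 1/√0.3536 = 1.682; τ_1 = 192/1.682 = 114.2 ns.
Leg 2: 163 ns is already measured in the ion's rest frame.
Total: 114.2 + 163.0 ns.

τ = 277 ns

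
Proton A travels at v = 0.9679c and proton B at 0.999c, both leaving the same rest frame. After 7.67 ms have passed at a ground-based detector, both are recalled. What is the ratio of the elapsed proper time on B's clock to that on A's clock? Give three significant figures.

τ_B/τ_A = 0.178

A: γ = 1/√(1 − 0.9679²) = 1/√0.06317 = 3.979. B: γ = 1/√(1 − 0.999²) = 1/√0.001999 = 22.37.
τ_A/τ_B = γ_B/γ_A = 22.37/3.979 = 5.621, so τ_B/τ_A = 0.1779.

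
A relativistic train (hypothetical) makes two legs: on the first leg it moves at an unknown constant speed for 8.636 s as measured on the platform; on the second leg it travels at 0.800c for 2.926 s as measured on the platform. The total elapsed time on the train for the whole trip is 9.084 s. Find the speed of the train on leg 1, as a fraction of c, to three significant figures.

β = 0.529

Leg 1: speed unknown; τ_1 = 8.636/γ_1.
Leg 2: γ = 1/√(1 − 0.800²) = 5/3 ≈ 1.667; τ_2 = 2.926/1.667 = 1.756 s.
Total proper time: τ_1 + 1.756 = 9.084, so τ_1 = 9.084 − 1.756 = 7.328 s.
γ_1 = 8.636/7.328 = 1.178; β = √(1 − 1/γ²) = √0.2799.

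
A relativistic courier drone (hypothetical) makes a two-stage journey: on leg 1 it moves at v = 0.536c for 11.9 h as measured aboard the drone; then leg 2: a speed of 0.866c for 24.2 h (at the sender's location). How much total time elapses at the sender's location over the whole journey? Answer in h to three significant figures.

Leg 1: γ = 1/√(1 − 0.536²) = 1/√0.7127 = 1.185; Δt_1 = 1.185 × 11.9 = 14.10 h.
Leg 2: 24.2 h is already measured at the sender's location.
Total: 14.10 + 24.20 h.

Δt = 38.3 h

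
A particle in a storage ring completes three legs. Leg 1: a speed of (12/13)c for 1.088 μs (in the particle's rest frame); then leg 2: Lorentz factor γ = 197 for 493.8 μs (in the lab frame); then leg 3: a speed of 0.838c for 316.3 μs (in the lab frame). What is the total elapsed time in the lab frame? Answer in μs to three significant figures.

Leg 1: γ = 1/√(1 − (12/13)²) = 13/5 = 2.600; Δt_1 = 2.600 × 1.088 = 2.829 μs.
Leg 2: 493.8 μs is already measured in the lab frame.
Leg 3: 316.3 μs is already measured in the lab frame.
Total: 2.829 + 493.8 + 316.3 μs.

Δt = 813 μs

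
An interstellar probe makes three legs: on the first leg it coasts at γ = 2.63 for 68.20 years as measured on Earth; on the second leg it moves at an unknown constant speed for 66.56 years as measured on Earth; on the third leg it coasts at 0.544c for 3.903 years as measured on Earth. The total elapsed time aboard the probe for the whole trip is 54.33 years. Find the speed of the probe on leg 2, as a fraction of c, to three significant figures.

Leg 1: γ = 2.63; τ_1 = 68.20/2.630 = 25.93 years.
Leg 2: speed unknown; τ_2 = 66.56/γ_2.
Leg 3: γ = 1/√(1 − 0.544²) = 1/√0.7041 = 1.192; τ_3 = 3.903/1.192 = 3.275 years.
Total proper time: 25.93 + τ_2 + 3.275 = 54.33, so τ_2 = 54.33 − 29.21 = 25.12 years.
γ_2 = 66.56/25.12 = 2.649; β = √(1 − 1/γ²) = √0.8575.

β = 0.926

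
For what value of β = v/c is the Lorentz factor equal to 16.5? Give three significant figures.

β = √(1 − 1/γ²) = √(1 − 1/16.5²) = √(1 − 0.003673) = √0.9963

β = 0.998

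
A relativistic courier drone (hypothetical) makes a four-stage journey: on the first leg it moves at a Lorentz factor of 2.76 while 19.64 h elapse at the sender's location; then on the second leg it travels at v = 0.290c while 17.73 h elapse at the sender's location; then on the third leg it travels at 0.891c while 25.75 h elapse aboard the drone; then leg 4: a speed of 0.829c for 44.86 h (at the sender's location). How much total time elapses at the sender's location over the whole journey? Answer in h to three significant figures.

Leg 1: 19.64 h is already measured at the sender's location.
Leg 2: 17.73 h is already measured at the sender's location.
Leg 3: γ = 1/√(1 − 0.891²) = 1/√0.2061 = 2.203; Δt_3 = 2.203 × 25.75 = 56.72 h.
Leg 4: 44.86 h is already measured at the sender's location.
Total: 19.64 + 17.73 + 56.72 + 44.86 h.

Δt = 139 h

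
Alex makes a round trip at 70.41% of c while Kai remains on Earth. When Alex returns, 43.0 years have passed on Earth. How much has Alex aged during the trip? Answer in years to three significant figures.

τ = 30.5 years

β = 0.7041; γ = 1/√(1 − 0.7041²) = 1/√0.5042 = 1.408
Alex's clock measures proper time along the trip: τ = Δt/γ = 43.0/1.408 years.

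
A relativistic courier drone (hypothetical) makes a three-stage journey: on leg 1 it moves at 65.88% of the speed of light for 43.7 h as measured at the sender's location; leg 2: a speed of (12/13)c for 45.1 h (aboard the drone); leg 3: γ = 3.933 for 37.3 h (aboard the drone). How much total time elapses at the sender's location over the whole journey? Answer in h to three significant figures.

Δt = 308 h

Leg 1: 43.7 h is already measured at the sender's location.
Leg 2: γ = 1/√(1 − (12/13)²) = 13/5 = 2.600; Δt_2 = 2.600 × 45.1 = 117.3 h.
Leg 3: γ = 3.933; Δt_3 = 3.933 × 37.3 = 146.7 h.
Total: 43.70 + 117.3 + 146.7 h.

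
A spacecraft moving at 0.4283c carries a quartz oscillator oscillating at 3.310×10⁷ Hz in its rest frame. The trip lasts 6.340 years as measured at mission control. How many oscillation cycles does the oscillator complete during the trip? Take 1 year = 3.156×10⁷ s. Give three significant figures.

N = 5.98×10¹⁵

γ = 1/√(1 − 0.4283²) = 1/√0.8166 = 1.107
The oscillator's own cycle count is N = f × τ where τ is the proper time aboard the spacecraft. τ = Δt/γ = 6.340/1.107 = 5.729 years = 1.808×10⁸ s.
N = 3.310×10⁷ × 1.808×10⁸ = 5.985×10¹⁵.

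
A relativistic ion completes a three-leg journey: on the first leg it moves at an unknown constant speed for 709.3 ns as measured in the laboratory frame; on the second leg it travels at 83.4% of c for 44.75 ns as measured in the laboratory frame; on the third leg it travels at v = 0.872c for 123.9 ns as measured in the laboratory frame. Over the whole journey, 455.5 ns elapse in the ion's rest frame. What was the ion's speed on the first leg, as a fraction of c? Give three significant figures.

β = 0.853

Leg 1: speed unknown; τ_1 = 709.3/γ_1.
Leg 2: β = 0.834; γ = 1/√(1 − 0.834²) = 1/√0.3044 = 1.812; τ_2 = 44.75/1.812 = 24.69 ns.
Leg 3: γ = 1/√(1 − 0.872²) = 1/√0.2396 = 2.043; τ_3 = 123.9/2.043 = 60.65 ns.
Total proper time: τ_1 + 24.69 + 60.65 = 455.5, so τ_1 = 455.5 − 85.34 = 370.2 ns.
γ_1 = 709.3/370.2 = 1.916; β = √(1 − 1/γ²) = √0.7277.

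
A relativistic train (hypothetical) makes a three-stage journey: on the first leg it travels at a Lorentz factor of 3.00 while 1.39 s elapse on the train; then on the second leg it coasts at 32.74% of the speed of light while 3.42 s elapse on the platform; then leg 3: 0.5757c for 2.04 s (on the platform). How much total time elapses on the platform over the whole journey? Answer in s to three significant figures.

Δt = 9.63 s

Leg 1: γ = 3.00; Δt_1 = 3.000 × 1.39 = 4.170 s.
Leg 2: 3.42 s is already measured on the platform.
Leg 3: 2.04 s is already measured on the platform.
Total: 4.170 + 3.420 + 2.040 s.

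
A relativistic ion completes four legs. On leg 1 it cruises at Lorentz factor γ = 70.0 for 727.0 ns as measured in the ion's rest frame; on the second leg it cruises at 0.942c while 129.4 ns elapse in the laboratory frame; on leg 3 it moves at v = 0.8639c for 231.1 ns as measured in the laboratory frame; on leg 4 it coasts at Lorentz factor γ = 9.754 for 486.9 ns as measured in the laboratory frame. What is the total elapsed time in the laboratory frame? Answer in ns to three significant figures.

Leg 1: γ = 70.0; Δt_1 = 70.00 × 727.0 = 5.089×10⁴ ns.
Leg 2: 129.4 ns is already measured in the laboratory frame.
Leg 3: 231.1 ns is already measured in the laboratory frame.
Leg 4: 486.9 ns is already measured in the laboratory frame.
Total: 5.089×10⁴ + 129.4 + 231.1 + 486.9 ns.

Δt = 5.17×10⁴ ns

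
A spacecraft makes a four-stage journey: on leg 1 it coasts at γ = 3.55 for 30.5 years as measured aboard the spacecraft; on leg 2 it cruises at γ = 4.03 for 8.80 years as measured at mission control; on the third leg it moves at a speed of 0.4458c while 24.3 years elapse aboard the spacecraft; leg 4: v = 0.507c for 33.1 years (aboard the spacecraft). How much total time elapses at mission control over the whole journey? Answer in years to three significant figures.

Δt = 183 years

Leg 1: γ = 3.55; Δt_1 = 3.550 × 30.5 = 108.3 years.
Leg 2: 8.80 years is already measured at mission control.
Leg 3: γ = 1/√(1 − 0.4458²) = 1/√0.8013 = 1.117; Δt_3 = 1.117 × 24.3 = 27.15 years.
Leg 4: γ = 1/√(1 − 0.507²) = 1/√0.7430 = 1.160; Δt_4 = 1.160 × 33.1 = 38.40 years.
Total: 108.3 + 8.800 + 27.15 + 38.40 years.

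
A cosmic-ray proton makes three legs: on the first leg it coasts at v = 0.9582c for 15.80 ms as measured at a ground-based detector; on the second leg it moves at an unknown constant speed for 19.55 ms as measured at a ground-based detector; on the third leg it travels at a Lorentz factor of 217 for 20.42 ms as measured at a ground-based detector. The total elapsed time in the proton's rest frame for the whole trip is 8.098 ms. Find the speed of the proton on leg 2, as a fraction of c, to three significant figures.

β = 0.984

Leg 1: γ = 1/√(1 − 0.9582²) = 1/√0.08185 = 3.495; τ_1 = 15.80/3.495 = 4.520 ms.
Leg 2: speed unknown; τ_2 = 19.55/γ_2.
Leg 3: γ = 217; τ_3 = 20.42/217.0 = 0.09410 ms.
Total proper time: 4.520 + τ_2 + 0.09410 = 8.098, so τ_2 = 8.098 − 4.614 = 3.484 ms.
γ_2 = 19.55/3.484 = 5.612; β = √(1 − 1/γ²) = √0.9682.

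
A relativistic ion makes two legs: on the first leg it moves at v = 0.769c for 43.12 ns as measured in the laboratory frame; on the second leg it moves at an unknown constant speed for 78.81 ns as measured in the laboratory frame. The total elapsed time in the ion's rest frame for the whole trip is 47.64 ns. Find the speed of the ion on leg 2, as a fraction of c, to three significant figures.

β = 0.967

Leg 1: γ = 1/√(1 − 0.769²) = 1/√0.4086 = 1.564; τ_1 = 43.12/1.564 = 27.56 ns.
Leg 2: speed unknown; τ_2 = 78.81/γ_2.
Total proper time: 27.56 + τ_2 = 47.64, so τ_2 = 47.64 − 27.56 = 20.08 ns.
γ_2 = 78.81/20.08 = 3.926; β = √(1 − 1/γ²) = √0.9351.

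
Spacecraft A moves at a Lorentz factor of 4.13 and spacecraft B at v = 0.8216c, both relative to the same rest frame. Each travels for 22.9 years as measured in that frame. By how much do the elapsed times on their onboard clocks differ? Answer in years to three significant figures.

|τ_A − τ_B| = 7.51 years

A: γ = 4.13; τ_A = 22.9/4.130 = 5.545 years.
B: γ = 1/√(1 − 0.8216²) = 1/√0.3250 = 1.754; τ_B = 22.9/1.754 = 13.05 years.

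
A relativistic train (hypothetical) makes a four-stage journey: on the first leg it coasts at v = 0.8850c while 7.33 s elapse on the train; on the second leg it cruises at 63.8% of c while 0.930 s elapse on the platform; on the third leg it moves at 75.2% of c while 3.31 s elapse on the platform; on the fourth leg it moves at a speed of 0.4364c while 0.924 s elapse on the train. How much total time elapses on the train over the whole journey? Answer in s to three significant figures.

Leg 1: 7.33 s is already measured on the train.
Leg 2: β = 0.638; γ = 1/√(1 − 0.638²) = 1/√0.5930 = 1.299; τ_2 = 0.930/1.299 = 0.7161 s.
Leg 3: β = 0.752; γ = 1/√(1 − 0.752²) = 1/√0.4345 = 1.517; τ_3 = 3.31/1.517 = 2.182 s.
Leg 4: 0.924 s is already measured on the train.
Total: 7.330 + 0.7161 + 2.182 + 0.9240 s.

τ = 11.2 s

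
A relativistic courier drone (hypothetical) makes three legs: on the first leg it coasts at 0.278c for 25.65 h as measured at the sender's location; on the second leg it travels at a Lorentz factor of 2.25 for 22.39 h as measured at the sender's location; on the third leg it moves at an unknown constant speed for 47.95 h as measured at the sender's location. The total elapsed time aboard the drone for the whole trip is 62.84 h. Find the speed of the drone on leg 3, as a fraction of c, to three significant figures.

β = 0.808

Leg 1: γ = 1/√(1 − 0.278²) = 1/√0.9227 = 1.041; τ_1 = 25.65/1.041 = 24.64 h.
Leg 2: γ = 2.25; τ_2 = 22.39/2.250 = 9.951 h.
Leg 3: speed unknown; τ_3 = 47.95/γ_3.
Total proper time: 24.64 + 9.951 + τ_3 = 62.84, so τ_3 = 62.84 − 34.59 = 28.25 h.
γ_3 = 47.95/28.25 = 1.697; β = √(1 − 1/γ²) = √0.6529.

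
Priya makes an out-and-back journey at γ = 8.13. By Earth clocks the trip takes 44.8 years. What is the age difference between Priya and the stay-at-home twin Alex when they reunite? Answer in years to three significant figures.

γ = 8.13
Priya's elapsed proper time: τ = 44.8/8.130 = 5.510 years.
Age gap = Δt − τ = 44.8 − 5.510 years.

Δt − τ = 39.3 years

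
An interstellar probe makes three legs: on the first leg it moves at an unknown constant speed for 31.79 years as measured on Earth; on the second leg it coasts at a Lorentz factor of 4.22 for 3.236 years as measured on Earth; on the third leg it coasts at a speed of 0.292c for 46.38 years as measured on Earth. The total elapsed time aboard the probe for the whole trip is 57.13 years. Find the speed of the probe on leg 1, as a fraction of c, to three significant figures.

Leg 1: speed unknown; τ_1 = 31.79/γ_1.
Leg 2: γ = 4.22; τ_2 = 3.236/4.220 = 0.7668 years.
Leg 3: γ = 1/√(1 − 0.292²) = 1/√0.9147 = 1.046; τ_3 = 46.38/1.046 = 44.36 years.
Total proper time: τ_1 + 0.7668 + 44.36 = 57.13, so τ_1 = 57.13 − 45.13 = 12.00 years.
γ_1 = 31.79/12.00 = 2.648; β = √(1 − 1/γ²) = √0.8574.

β = 0.926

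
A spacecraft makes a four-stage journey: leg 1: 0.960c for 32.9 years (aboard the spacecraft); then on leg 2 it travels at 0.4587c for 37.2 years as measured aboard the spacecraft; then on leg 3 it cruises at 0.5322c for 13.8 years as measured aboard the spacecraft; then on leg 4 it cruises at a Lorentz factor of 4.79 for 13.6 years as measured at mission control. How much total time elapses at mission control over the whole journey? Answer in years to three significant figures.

Δt = 189 years

Leg 1: γ = 1/√(1 − 0.960²) = 25/7 ≈ 3.571; Δt_1 = 3.571 × 32.9 = 117.5 years.
Leg 2: γ = 1/√(1 − 0.4587²) = 1/√0.7896 = 1.125; Δt_2 = 1.125 × 37.2 = 41.86 years.
Leg 3: γ = 1/√(1 − 0.5322²) = 1/√0.7168 = 1.181; Δt_3 = 1.181 × 13.8 = 16.30 years.
Leg 4: 13.6 years is already measured at mission control.
Total: 117.5 + 41.86 + 16.30 + 13.60 years.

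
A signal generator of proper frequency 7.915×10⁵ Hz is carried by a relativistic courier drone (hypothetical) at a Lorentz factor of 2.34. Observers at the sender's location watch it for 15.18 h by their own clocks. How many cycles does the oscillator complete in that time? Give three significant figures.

γ = 2.34
During 15.18 h of lab time, the oscillator's proper time advances by τ = Δt/γ = 15.18/2.340 = 6.487 h = 2.335×10⁴ s.
N = f × τ = 7.915×10⁵ × 2.335×10⁴ = 1.848×10¹⁰.

N = 1.85×10¹⁰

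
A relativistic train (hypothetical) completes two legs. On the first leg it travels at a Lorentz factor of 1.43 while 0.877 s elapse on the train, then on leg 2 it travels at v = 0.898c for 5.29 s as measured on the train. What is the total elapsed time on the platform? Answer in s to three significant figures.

Leg 1: γ = 1.43; Δt_1 = 1.430 × 0.877 = 1.254 s.
Leg 2: γ = 1/√(1 − 0.898²) = 1/√0.1936 = 2.273; Δt_2 = 2.273 × 5.29 = 12.02 s.
Total: 1.254 + 12.02 s.

Δt = 13.3 s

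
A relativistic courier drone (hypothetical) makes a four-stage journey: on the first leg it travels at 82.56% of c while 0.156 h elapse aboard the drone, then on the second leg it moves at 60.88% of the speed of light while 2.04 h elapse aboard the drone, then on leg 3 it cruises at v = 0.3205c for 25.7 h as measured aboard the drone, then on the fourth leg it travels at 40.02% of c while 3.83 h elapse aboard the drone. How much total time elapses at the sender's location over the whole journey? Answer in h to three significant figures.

Leg 1: β = 0.8256; γ = 1/√(1 − 0.8256²) = 1/√0.3184 = 1.772; Δt_1 = 1.772 × 0.156 = 0.2765 h.
Leg 2: β = 0.6088; γ = 1/√(1 − 0.6088²) = 1/√0.6294 = 1.261; Δt_2 = 1.261 × 2.04 = 2.571 h.
Leg 3: γ = 1/√(1 − 0.3205²) = 1/√0.8973 = 1.056; Δt_3 = 1.056 × 25.7 = 27.13 h.
Leg 4: β = 0.4002; γ = 1/√(1 − 0.4002²) = 1/√0.8398 = 1.091; Δt_4 = 1.091 × 3.83 = 4.179 h.
Total: 0.2765 + 2.571 + 27.13 + 4.179 h.

Δt = 34.2 h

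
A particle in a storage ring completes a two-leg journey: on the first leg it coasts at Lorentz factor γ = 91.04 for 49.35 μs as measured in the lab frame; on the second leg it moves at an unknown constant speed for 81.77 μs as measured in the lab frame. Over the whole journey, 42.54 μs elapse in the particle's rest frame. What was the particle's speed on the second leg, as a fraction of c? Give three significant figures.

Leg 1: γ = 91.04; τ_1 = 49.35/91.04 = 0.5421 μs.
Leg 2: speed unknown; τ_2 = 81.77/γ_2.
Total proper time: 0.5421 + τ_2 = 42.54, so τ_2 = 42.54 − 0.5421 = 42.00 μs.
γ_2 = 81.77/42.00 = 1.947; β = √(1 − 1/γ²) = √0.7362.

β = 0.858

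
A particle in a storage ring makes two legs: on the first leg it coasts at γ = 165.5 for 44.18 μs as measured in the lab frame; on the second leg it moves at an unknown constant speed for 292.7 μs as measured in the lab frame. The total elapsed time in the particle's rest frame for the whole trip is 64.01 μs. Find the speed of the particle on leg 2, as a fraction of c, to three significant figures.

Leg 1: γ = 165.5; τ_1 = 44.18/165.5 = 0.2669 μs.
Leg 2: speed unknown; τ_2 = 292.7/γ_2.
Total proper time: 0.2669 + τ_2 = 64.01, so τ_2 = 64.01 − 0.2669 = 63.74 μs.
γ_2 = 292.7/63.74 = 4.592; β = √(1 − 1/γ²) = √0.9526.

β = 0.976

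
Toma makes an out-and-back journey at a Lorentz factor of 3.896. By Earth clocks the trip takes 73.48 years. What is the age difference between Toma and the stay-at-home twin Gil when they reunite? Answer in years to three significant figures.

Δt − τ = 54.6 years

γ = 3.896
Toma's elapsed proper time: τ = 73.48/3.896 = 18.86 years.
Age gap = Δt − τ = 73.48 − 18.86 years.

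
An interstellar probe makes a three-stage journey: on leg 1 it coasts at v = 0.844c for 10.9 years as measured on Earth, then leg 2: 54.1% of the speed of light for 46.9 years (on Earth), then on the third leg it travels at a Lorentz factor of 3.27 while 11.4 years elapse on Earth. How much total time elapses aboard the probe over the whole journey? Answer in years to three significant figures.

Leg 1: γ = 1/√(1 − 0.844²) = 1/√0.2877 = 1.864; τ_1 = 10.9/1.864 = 5.846 years.
Leg 2: β = 0.541; γ = 1/√(1 − 0.541²) = 1/√0.7073 = 1.189; τ_2 = 46.9/1.189 = 39.44 years.
Leg 3: γ = 3.27; τ_3 = 11.4/3.270 = 3.486 years.
Total: 5.846 + 39.44 + 3.486 years.

τ = 48.8 years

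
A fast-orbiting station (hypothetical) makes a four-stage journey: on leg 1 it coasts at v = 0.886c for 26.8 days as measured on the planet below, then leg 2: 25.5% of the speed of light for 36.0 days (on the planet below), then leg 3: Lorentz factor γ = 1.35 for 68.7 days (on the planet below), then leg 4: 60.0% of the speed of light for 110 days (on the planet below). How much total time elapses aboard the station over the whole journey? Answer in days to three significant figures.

Leg 1: γ = 1/√(1 − 0.886²) = 1/√0.2150 = 2.157; τ_1 = 26.8/2.157 = 12.43 days.
Leg 2: β = 0.255; γ = 1/√(1 − 0.255²) = 1/√0.9350 = 1.034; τ_2 = 36.0/1.034 = 34.81 days.
Leg 3: γ = 1.35; τ_3 = 68.7/1.350 = 50.89 days.
Leg 4: β = 0.600; γ = 1/√(1 − 0.600²) = 1/√0.6400 = 1.250; τ_4 = 110/1.250 = 88.00 days.
Total: 12.43 + 34.81 + 50.89 + 88.00 days.

τ = 186 days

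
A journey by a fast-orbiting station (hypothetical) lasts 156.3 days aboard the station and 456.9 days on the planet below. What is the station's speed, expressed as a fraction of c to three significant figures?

The proper time is measured aboard the station (both events occur at the station's location); Δt is measured on the planet below. γ = Δt/τ = 456.9/156.3 = 2.923.
β = √(1 − 1/γ²) = √(1 − 0.1170) = √0.8830

v = 0.940c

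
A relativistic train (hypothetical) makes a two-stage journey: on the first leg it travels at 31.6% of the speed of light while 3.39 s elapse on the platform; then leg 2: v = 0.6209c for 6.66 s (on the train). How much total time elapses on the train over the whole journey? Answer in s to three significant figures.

τ = 9.88 s

Leg 1: β = 0.316; γ = 1/√(1 − 0.316²) = 1/√0.9001 = 1.054; τ_1 = 3.39/1.054 = 3.216 s.
Leg 2: 6.66 s is already measured on the train.
Total: 3.216 + 6.660 s.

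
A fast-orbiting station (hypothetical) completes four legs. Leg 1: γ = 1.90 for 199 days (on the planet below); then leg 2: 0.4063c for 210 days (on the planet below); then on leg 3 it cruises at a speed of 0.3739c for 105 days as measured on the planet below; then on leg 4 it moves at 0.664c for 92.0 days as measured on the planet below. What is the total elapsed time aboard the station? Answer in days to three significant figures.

Leg 1: γ = 1.90; τ_1 = 199/1.900 = 104.7 days.
Leg 2: γ = 1/√(1 − 0.4063²) = 1/√0.8349 = 1.094; τ_2 = 210/1.094 = 191.9 days.
Leg 3: γ = 1/√(1 − 0.3739²) = 1/√0.8602 = 1.078; τ_3 = 105/1.078 = 97.38 days.
Leg 4: γ = 1/√(1 − 0.664²) = 1/√0.5591 = 1.337; τ_4 = 92.0/1.337 = 68.79 days.
Total: 104.7 + 191.9 + 97.38 + 68.79 days.

τ = 463 days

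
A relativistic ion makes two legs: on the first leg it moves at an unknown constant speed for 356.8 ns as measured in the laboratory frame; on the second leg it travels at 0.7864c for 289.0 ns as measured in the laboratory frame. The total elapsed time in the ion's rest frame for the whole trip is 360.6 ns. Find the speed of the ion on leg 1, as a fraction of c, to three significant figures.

β = 0.860

Leg 1: speed unknown; τ_1 = 356.8/γ_1.
Leg 2: γ = 1/√(1 − 0.7864²) = 1/√0.3816 = 1.619; τ_2 = 289.0/1.619 = 178.5 ns.
Total proper time: τ_1 + 178.5 = 360.6, so τ_1 = 360.6 − 178.5 = 182.1 ns.
γ_1 = 356.8/182.1 = 1.960; β = √(1 − 1/γ²) = √0.7396.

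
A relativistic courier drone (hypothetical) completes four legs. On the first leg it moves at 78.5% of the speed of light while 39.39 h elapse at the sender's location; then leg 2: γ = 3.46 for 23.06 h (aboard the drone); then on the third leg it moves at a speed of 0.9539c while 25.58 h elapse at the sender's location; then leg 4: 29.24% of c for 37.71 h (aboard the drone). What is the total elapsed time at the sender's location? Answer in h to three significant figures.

Leg 1: 39.39 h is already measured at the sender's location.
Leg 2: γ = 3.46; Δt_2 = 3.460 × 23.06 = 79.79 h.
Leg 3: 25.58 h is already measured at the sender's location.
Leg 4: β = 0.2924; γ = 1/√(1 − 0.2924²) = 1/√0.9145 = 1.046; Δt_4 = 1.046 × 37.71 = 39.43 h.
Total: 39.39 + 79.79 + 25.58 + 39.43 h.

Δt = 184 h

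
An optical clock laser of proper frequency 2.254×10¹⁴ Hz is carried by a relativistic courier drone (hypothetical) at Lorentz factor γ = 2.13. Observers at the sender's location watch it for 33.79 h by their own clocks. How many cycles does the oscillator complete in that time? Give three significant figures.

γ = 2.13
During 33.79 h of lab time, the oscillator's proper time advances by τ = Δt/γ = 33.79/2.130 = 15.86 h = 5.711×10⁴ s.
N = f × τ = 2.254×10¹⁴ × 5.711×10⁴ = 1.287×10¹⁹.

N = 1.29×10¹⁹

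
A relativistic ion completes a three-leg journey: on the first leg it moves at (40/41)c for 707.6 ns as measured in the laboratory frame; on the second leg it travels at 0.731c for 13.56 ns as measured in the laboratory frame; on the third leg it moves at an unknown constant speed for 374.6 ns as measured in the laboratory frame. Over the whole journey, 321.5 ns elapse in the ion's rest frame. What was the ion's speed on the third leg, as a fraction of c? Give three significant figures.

β = 0.908

Leg 1: γ = 1/√(1 − (40/41)²) = 41/9 ≈ 4.556; τ_1 = 707.6/4.556 = 155.3 ns.
Leg 2: γ = 1/√(1 − 0.731²) = 1/√0.4656 = 1.465; τ_2 = 13.56/1.465 = 9.253 ns.
Leg 3: speed unknown; τ_3 = 374.6/γ_3.
Total proper time: 155.3 + 9.253 + τ_3 = 321.5, so τ_3 = 321.5 − 164.6 = 156.9 ns.
γ_3 = 374.6/156.9 = 2.387; β = √(1 − 1/γ²) = √0.8245.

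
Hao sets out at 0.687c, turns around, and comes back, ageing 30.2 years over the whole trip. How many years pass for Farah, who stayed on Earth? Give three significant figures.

γ = 1/√(1 − 0.687²) = 1/√0.5280 = 1.376
Earth-frame duration is the dilated interval: Δt = γτ = 1.376 × 30.2 years.

Δt = 41.6 years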